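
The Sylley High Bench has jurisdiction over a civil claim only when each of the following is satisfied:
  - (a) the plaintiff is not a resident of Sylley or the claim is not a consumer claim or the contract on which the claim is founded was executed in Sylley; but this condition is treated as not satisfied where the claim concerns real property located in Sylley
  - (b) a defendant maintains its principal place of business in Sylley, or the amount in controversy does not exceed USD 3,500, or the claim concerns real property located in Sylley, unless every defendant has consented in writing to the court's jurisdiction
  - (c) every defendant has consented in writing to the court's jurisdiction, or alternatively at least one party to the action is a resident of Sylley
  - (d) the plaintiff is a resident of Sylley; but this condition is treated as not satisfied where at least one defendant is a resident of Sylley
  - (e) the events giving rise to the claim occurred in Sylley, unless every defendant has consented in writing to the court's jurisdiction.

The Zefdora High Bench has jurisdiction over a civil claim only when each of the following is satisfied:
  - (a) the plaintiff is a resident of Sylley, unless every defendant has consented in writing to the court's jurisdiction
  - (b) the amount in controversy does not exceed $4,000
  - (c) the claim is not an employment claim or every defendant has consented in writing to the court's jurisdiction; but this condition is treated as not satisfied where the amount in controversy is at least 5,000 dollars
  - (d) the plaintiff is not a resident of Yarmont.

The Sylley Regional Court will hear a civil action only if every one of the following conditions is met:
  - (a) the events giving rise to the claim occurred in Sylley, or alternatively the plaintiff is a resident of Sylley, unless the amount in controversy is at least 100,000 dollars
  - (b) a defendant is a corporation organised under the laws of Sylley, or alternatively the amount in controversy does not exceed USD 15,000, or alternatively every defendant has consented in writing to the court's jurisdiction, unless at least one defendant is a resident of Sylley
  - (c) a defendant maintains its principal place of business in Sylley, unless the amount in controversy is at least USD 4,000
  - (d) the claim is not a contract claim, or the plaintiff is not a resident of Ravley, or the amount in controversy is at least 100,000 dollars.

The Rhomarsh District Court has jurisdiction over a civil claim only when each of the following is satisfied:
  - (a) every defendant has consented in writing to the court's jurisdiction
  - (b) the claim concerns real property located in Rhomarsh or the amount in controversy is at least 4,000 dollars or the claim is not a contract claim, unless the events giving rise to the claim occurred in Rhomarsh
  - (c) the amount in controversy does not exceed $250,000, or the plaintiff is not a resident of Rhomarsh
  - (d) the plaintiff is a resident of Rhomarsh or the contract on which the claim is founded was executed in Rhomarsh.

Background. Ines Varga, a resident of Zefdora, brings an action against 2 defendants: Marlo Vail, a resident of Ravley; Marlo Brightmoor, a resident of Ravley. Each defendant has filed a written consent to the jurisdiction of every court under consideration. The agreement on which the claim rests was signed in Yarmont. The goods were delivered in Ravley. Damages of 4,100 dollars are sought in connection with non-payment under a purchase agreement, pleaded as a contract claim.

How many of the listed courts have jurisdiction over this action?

0

The Sylley High Bench:
  (a) The plaintiff resides in Zefdora, which is not Sylley, so this disjunct is met. And the carve-out is inapplicable — the claim does not concern real property. Met.
  (b) No defendant is a corporation; the amount in controversy is $4,100, above the 3,500 dollars ceiling; the claim does not concern real property — no alternative holds. The proviso rescues it, though: every defendant has filed written consent. Condition met.
  (c) Every defendant has filed written consent, which satisfies one of the alternatives. Met.
  (d) The plaintiff resides in Zefdora, not Sylley. Condition not met.
  (e) The operative events occurred in Ravley, not Sylley. But every defendant has filed written consent, and the 'unless' clause therefore excuses the requirement. Met.
  → At least one condition fails; no jurisdiction.
The Zefdora High Bench:
  (a) The plaintiff resides in Zefdora, not Sylley. The proviso rescues it, though: every defendant has filed written consent. Met.
  (b) The amount in controversy is USD 4,100, above the 4,000 dollars ceiling. Condition not met.
  (c) The claim is a contract claim, not an employment claim — that alternative is enough. The exception is not triggered, since the amount in controversy is 4,100 dollars, below the 5,000 dollars floor. Met.
  (d) The plaintiff resides in Zefdora, which is not Yarmont. Condition met.
  → At least one condition fails; no jurisdiction.
The Sylley Regional Court:
  (a) The operative events occurred in Ravley, not Sylley; the plaintiff resides in Zefdora, not Sylley — none of the alternatives is met. The proviso offers no rescue either, since the amount in controversy is $4,100, below the $100,000 floor. Not met.
  (b) The amount in controversy is USD 4,100, within the 15,000 dollars ceiling, so this disjunct is met. Satisfied.
  (c) No defendant is a corporation. However, the amount in controversy is 4,100 dollars, which meets the $4,000 floor, so the 'unless' proviso supplies this condition. Satisfied.
  (d) The plaintiff resides in Zefdora, which is not Ravley, which satisfies one of the alternatives. Met.
  → No jurisdiction.
The Rhomarsh District Court:
  (a) Every defendant has filed written consent. Condition met.
  (b) The amount in controversy is USD 4,100, which meets the 4,000 dollars floor — that alternative is enough. Condition met.
  (c) The amount in controversy is USD 4,100, within the USD 250,000 ceiling, so this disjunct is met. Satisfied.
  (d) The plaintiff resides in Zefdora, not Rhomarsh; the contract was executed in Yarmont, not Rhomarsh — every alternative fails. Condition not met.
  → Not every requirement is met — no jurisdiction.
No court satisfies all of its conditions.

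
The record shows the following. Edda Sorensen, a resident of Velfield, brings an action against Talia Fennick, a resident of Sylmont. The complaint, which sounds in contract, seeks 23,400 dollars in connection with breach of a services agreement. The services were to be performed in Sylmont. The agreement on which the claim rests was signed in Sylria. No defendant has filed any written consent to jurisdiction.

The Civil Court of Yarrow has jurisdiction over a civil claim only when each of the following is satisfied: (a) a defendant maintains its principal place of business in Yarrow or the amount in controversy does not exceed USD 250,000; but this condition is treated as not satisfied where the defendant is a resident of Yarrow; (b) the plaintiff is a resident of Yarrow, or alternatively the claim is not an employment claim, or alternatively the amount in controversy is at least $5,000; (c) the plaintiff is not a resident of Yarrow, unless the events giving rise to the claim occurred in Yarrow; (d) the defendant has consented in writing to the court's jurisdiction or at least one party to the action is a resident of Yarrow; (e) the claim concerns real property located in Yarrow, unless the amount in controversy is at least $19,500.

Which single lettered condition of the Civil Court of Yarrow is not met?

(d)

The Civil Court of Yarrow:
  (a) The amount in controversy is USD 23,400, within the 250,000 dollars ceiling, which satisfies one of the alternatives. The carve-out does not apply: the defendant resides in Sylmont, not Yarrow. Condition met.
  (b) The claim is a contract claim, not an employment claim, so this disjunct is met. Met.
  (c) The plaintiff resides in Velfield, which is not Yarrow. Satisfied.
  (d) No such written consent has been filed; no party resides in Yarrow — every alternative fails. Not met.
  (e) The claim does not concern real property. However, the amount in controversy is USD 23,400, which meets the 19,500 dollars floor, so the 'unless' proviso supplies this condition. Met.
Only condition (d) fails.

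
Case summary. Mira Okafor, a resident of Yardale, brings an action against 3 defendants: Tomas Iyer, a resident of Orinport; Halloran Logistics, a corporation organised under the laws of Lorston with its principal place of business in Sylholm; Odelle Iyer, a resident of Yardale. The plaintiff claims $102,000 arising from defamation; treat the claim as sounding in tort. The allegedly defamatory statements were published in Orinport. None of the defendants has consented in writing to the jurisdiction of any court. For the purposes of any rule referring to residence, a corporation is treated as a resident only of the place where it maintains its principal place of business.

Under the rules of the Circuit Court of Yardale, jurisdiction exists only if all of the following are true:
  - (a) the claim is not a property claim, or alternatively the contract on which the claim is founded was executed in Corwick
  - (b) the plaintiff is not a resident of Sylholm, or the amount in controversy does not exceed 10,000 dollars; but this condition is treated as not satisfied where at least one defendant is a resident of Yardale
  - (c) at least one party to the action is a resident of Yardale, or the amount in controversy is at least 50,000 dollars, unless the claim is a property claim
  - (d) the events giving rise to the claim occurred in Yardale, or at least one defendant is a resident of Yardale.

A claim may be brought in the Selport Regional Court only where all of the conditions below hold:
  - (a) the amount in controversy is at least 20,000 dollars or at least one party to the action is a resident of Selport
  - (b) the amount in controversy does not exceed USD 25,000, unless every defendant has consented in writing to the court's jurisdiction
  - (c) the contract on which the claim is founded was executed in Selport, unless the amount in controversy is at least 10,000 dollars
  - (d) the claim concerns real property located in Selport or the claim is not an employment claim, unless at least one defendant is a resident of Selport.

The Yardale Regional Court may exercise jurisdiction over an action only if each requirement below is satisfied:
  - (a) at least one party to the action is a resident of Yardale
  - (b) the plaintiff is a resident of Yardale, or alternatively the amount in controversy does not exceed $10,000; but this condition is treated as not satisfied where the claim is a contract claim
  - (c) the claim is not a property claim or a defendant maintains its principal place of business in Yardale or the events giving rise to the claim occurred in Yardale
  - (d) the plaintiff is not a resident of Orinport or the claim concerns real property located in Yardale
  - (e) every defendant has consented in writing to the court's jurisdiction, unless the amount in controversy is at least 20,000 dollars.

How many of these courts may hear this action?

1

The Circuit Court of Yardale:
  (a) The claim is a tort claim, not a property claim, which satisfies one of the alternatives. Satisfied.
  (b) The plaintiff resides in Yardale, which is not Sylholm, which satisfies one of the alternatives. However, Odelle Iyer resides in Yardale, which falls within the stated exception and so defeats the condition. Condition not met.
  (c) Mira Okafor resides in Yardale, so one alternative holds. Condition met.
  (d) Odelle Iyer resides in Yardale, which satisfies one of the alternatives. Satisfied.
  → Not every requirement is met — no jurisdiction.
The Selport Regional Court:
  (a) The amount in controversy is 102,000 dollars, which meets the $20,000 floor — that alternative is enough. Condition met.
  (b) The amount in controversy is 102,000 dollars, above the 25,000 dollars ceiling. Nor does the 'unless' clause help: no such written consent has been filed. Not satisfied.
  (c) No contract (and hence no place of execution) is alleged. The proviso rescues it, though: the amount in controversy is USD 102,000, which meets the 10,000 dollars floor. Satisfied.
  (d) The claim is a tort claim, not an employment claim, so this disjunct is met. Condition met.
  → Not every requirement is met — no jurisdiction.
The Yardale Regional Court:
  (a) Mira Okafor resides in Yardale. Satisfied.
  (b) The plaintiff resides in Yardale, which satisfies one of the alternatives. And the carve-out is inapplicable — the claim is a tort claim, not a contract claim. Satisfied.
  (c) The claim is a tort claim, not a property claim, so one alternative holds. Satisfied.
  (d) The plaintiff resides in Yardale, which is not Orinport — that alternative is enough. Satisfied.
  (e) No such written consent has been filed. The proviso rescues it, though: the amount in controversy is 102,000 dollars, which meets the 20,000 dollars floor. Met.
  → Jurisdiction lies.
Courts with jurisdiction: the Yardale Regional Court — 1 in total.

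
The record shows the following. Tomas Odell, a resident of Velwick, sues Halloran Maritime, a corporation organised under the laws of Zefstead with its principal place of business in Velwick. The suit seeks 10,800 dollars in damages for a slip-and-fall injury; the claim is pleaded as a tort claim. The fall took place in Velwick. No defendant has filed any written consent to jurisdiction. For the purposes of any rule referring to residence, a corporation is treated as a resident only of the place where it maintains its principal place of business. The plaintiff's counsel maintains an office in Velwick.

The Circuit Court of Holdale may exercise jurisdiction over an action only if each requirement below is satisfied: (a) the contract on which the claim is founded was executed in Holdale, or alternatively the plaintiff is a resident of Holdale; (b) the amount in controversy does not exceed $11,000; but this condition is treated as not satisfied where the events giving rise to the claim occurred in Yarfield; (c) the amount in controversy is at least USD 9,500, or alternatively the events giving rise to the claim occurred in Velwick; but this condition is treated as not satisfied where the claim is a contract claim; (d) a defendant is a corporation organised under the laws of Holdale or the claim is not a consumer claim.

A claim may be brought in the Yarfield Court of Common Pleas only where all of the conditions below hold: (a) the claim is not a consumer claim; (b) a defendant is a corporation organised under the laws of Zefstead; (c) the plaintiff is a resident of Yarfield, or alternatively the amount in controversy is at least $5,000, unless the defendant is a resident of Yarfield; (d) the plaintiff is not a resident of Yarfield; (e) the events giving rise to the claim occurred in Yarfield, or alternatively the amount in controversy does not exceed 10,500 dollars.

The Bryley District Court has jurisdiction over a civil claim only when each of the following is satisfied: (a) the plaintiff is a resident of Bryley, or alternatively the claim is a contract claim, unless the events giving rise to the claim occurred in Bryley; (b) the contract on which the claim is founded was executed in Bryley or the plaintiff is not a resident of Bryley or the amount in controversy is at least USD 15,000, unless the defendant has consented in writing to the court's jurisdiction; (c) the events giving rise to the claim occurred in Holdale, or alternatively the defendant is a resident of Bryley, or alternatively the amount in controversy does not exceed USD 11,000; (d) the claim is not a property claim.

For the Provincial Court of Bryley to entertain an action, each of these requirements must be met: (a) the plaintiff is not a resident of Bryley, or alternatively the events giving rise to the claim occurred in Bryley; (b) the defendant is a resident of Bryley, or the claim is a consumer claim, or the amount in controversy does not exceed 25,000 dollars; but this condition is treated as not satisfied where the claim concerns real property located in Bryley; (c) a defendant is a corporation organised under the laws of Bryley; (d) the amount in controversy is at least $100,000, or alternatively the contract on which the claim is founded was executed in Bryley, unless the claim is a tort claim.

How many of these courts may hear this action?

0

The Circuit Court of Holdale:
  (a) No contract (and hence no place of execution) is alleged; the plaintiff resides in Velwick, not Holdale — none of the alternatives is met. Condition not met.
  (b) The amount in controversy is 10,800 dollars, within the $11,000 ceiling. And the carve-out is inapplicable — the operative events occurred in Velwick, not Yarfield. Condition met.
  (c) The amount in controversy is USD 10,800, which meets the 9,500 dollars floor, so one alternative holds. The carve-out does not apply: the claim is a tort claim, not a contract claim. Met.
  (d) The claim is a tort claim, not a consumer claim — that alternative is enough. Condition met.
  → The court lacks jurisdiction.
The Yarfield Court of Common Pleas:
  (a) The claim is a tort claim, not a consumer claim. Met.
  (b) Halloran Maritime is organised under the laws of Zefstead. Met.
  (c) The amount in controversy is $10,800, which meets the USD 5,000 floor — that alternative is enough. Condition met.
  (d) The plaintiff resides in Velwick, which is not Yarfield. Condition met.
  (e) The operative events occurred in Velwick, not Yarfield; the amount in controversy is 10,800 dollars, above the USD 10,500 ceiling — no alternative holds. Fails.
  → At least one condition fails; no jurisdiction.
The Bryley District Court:
  (a) The plaintiff resides in Velwick, not Bryley; the claim is a tort claim, not a contract claim — no alternative holds. And the operative events occurred in Velwick, not Bryley, so the proviso does not save it. Not satisfied.
  (b) The plaintiff resides in Velwick, which is not Bryley, which satisfies one of the alternatives. Condition met.
  (c) The amount in controversy is USD 10,800, within the USD 11,000 ceiling, which satisfies one of the alternatives. Met.
  (d) The claim is a tort claim, not a property claim. Condition met.
  → No jurisdiction.
The Provincial Court of Bryley:
  (a) The plaintiff resides in Velwick, which is not Bryley, so this disjunct is met. Met.
  (b) The amount in controversy is $10,800, within the $25,000 ceiling, so this disjunct is met. The exception is not triggered, since the claim does not concern real property. Satisfied.
  (c) The corporate defendant(s) are organised in Zefstead, not Bryley. Fails.
  (d) The amount in controversy is USD 10,800, below the 100,000 dollars floor; no contract (and hence no place of execution) is alleged — every alternative fails. But the claim is a tort claim, and the 'unless' clause therefore excuses the requirement. Condition met.
  → At least one condition fails; no jurisdiction.
No court satisfies all of its conditions.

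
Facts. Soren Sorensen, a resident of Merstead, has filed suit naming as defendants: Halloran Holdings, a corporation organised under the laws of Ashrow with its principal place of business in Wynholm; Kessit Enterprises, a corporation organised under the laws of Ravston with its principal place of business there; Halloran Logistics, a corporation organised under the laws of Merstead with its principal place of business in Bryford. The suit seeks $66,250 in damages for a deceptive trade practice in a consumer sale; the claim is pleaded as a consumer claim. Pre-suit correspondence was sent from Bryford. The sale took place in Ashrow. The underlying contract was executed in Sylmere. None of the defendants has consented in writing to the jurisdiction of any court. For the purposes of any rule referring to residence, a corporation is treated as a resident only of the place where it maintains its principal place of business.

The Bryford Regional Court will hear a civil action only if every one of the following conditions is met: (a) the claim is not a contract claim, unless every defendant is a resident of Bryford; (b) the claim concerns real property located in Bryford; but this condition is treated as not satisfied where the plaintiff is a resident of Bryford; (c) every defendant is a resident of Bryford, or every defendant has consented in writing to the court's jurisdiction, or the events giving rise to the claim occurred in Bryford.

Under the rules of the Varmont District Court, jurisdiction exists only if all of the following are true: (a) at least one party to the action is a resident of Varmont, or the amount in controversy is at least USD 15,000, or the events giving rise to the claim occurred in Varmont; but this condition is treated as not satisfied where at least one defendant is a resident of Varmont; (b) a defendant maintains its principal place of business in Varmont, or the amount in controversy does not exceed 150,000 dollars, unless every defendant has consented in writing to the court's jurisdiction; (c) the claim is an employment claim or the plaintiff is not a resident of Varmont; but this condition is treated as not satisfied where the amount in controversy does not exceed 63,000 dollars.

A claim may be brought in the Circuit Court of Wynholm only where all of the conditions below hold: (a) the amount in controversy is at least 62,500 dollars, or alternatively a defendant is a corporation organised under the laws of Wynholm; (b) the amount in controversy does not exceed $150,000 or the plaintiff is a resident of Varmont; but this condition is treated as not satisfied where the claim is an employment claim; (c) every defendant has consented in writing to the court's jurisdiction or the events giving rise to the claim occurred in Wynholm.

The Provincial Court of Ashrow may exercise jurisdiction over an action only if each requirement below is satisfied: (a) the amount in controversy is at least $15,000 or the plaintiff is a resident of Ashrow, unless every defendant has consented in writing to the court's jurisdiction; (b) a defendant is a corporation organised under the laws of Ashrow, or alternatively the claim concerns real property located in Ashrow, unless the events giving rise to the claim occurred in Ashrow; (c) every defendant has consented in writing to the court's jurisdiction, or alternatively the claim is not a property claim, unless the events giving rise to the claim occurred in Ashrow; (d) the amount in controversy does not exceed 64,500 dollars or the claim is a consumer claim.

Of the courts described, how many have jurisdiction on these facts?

The Bryford Regional Court:
  (a) The claim is a consumer claim, not a contract claim. Met.
  (b) The claim does not concern real property. Not satisfied.
  (c) The defendants reside as follows — Halloran Holdings in Wynholm, Kessit Enterprises in Ravston, Halloran Logistics in Bryford — not all in Bryford; no such written consent has been filed; the operative events occurred in Ashrow, not Bryford — no alternative holds. Fails.
  → The court lacks jurisdiction.
The Varmont District Court:
  (a) The amount in controversy is $66,250, which meets the 15,000 dollars floor, which satisfies one of the alternatives. The carve-out does not apply: no defendant resides in Varmont (they reside in Wynholm, Ravston, Bryford). Met.
  (b) The amount in controversy is USD 66,250, within the USD 150,000 ceiling, so one alternative holds. Condition met.
  (c) The plaintiff resides in Merstead, which is not Varmont — that alternative is enough. The exception is not triggered, since the amount in controversy is 66,250 dollars, above the 63,000 dollars ceiling. Met.
  → All conditions met; jurisdiction exists.
The Circuit Court of Wynholm:
  (a) The amount in controversy is $66,250, which meets the $62,500 floor, so one alternative holds. Met.
  (b) The amount in controversy is 66,250 dollars, within the $150,000 ceiling, so this disjunct is met. The exception is not triggered, since the claim is a consumer claim, not an employment claim. Satisfied.
  (c) No such written consent has been filed; the operative events occurred in Ashrow, not Wynholm — no alternative holds. Condition not met.
  → No jurisdiction.
The Provincial Court of Ashrow:
  (a) The amount in controversy is USD 66,250, which meets the USD 15,000 floor, which satisfies one of the alternatives. Condition met.
  (b) Halloran Holdings is organised under the laws of Ashrow — that alternative is enough. Condition met.
  (c) The claim is a consumer claim, not a property claim, which satisfies one of the alternatives. Met.
  (d) The claim is a consumer claim, so this disjunct is met. Condition met.
  → The court has jurisdiction.
Courts with jurisdiction: the Varmont District Court, the Provincial Court of Ashrow — 2 in total.

2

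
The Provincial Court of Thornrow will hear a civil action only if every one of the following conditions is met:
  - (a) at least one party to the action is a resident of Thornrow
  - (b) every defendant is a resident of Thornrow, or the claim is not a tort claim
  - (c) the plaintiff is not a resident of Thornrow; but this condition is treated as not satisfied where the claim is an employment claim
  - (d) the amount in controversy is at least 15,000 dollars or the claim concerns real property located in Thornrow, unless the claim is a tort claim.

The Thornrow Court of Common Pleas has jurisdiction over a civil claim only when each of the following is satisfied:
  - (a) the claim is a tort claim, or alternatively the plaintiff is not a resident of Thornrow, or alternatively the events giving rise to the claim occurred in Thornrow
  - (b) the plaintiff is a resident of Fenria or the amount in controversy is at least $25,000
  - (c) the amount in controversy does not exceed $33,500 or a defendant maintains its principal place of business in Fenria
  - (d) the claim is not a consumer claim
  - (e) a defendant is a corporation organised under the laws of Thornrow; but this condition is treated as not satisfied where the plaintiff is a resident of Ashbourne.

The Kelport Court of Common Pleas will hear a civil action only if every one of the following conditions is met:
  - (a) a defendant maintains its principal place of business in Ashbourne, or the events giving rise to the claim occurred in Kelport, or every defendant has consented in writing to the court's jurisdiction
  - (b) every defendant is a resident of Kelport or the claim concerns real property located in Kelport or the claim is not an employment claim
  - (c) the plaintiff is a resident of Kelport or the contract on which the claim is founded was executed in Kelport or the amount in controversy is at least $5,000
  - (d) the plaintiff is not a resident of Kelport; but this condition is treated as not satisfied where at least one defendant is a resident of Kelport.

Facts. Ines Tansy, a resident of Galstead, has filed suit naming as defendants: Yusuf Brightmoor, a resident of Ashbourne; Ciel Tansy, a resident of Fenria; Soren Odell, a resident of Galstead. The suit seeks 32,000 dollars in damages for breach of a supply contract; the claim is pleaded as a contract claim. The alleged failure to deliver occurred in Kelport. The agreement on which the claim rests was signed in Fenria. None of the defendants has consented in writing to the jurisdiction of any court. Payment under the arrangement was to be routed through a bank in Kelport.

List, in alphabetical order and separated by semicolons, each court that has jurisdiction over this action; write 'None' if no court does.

The Provincial Court of Thornrow:
  (a) No party resides in Thornrow. Fails.
  (b) The claim is a contract claim, not a tort claim, which satisfies one of the alternatives. Met.
  (c) The plaintiff resides in Galstead, which is not Thornrow. The exception is not triggered, since the claim is a contract claim, not an employment claim. Satisfied.
  (d) The amount in controversy is $32,000, which meets the USD 15,000 floor, so one alternative holds. Condition met.
  → The court lacks jurisdiction.
The Thornrow Court of Common Pleas:
  (a) The plaintiff resides in Galstead, which is not Thornrow, so this disjunct is met. Met.
  (b) The amount in controversy is $32,000, which meets the 25,000 dollars floor — that alternative is enough. Condition met.
  (c) The amount in controversy is USD 32,000, within the 33,500 dollars ceiling, which satisfies one of the alternatives. Condition met.
  (d) The claim is a contract claim, not a consumer claim. Satisfied.
  (e) No defendant is a corporation. Not satisfied.
  → No jurisdiction.
The Kelport Court of Common Pleas:
  (a) The operative events occurred in Kelport, which satisfies one of the alternatives. Condition met.
  (b) The claim is a contract claim, not an employment claim, which satisfies one of the alternatives. Condition met.
  (c) The amount in controversy is USD 32,000, which meets the $5,000 floor, so one alternative holds. Condition met.
  (d) The plaintiff resides in Galstead, which is not Kelport. And the carve-out is inapplicable — no defendant resides in Kelport (they reside in Ashbourne, Fenria, Galstead). Met.
  → The court has jurisdiction.

the Kelport Court of Common Pleas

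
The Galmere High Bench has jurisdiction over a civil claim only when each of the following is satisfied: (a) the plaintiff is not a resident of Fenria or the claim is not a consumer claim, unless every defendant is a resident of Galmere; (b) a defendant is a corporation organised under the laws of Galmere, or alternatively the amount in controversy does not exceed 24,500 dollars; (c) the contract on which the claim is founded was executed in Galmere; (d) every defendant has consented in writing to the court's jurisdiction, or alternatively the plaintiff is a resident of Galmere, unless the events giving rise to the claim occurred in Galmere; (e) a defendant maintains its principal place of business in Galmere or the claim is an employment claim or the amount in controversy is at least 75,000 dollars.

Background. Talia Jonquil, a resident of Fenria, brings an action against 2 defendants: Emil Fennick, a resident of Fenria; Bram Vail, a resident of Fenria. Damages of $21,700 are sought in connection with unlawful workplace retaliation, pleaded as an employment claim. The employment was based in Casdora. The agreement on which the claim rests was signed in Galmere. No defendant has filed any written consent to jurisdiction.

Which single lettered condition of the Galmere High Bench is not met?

(d)

The Galmere High Bench:
  (a) The claim is an employment claim, not a consumer claim, so this disjunct is met. Met.
  (b) The amount in controversy is 21,700 dollars, within the $24,500 ceiling, which satisfies one of the alternatives. Condition met.
  (c) The contract was executed in Galmere. Condition met.
  (d) No such written consent has been filed; the plaintiff resides in Fenria, not Galmere — every alternative fails. Nor does the 'unless' clause help: the operative events occurred in Casdora, not Galmere. Not satisfied.
  (e) The claim is an employment claim, which satisfies one of the alternatives. Condition met.
Only condition (d) fails.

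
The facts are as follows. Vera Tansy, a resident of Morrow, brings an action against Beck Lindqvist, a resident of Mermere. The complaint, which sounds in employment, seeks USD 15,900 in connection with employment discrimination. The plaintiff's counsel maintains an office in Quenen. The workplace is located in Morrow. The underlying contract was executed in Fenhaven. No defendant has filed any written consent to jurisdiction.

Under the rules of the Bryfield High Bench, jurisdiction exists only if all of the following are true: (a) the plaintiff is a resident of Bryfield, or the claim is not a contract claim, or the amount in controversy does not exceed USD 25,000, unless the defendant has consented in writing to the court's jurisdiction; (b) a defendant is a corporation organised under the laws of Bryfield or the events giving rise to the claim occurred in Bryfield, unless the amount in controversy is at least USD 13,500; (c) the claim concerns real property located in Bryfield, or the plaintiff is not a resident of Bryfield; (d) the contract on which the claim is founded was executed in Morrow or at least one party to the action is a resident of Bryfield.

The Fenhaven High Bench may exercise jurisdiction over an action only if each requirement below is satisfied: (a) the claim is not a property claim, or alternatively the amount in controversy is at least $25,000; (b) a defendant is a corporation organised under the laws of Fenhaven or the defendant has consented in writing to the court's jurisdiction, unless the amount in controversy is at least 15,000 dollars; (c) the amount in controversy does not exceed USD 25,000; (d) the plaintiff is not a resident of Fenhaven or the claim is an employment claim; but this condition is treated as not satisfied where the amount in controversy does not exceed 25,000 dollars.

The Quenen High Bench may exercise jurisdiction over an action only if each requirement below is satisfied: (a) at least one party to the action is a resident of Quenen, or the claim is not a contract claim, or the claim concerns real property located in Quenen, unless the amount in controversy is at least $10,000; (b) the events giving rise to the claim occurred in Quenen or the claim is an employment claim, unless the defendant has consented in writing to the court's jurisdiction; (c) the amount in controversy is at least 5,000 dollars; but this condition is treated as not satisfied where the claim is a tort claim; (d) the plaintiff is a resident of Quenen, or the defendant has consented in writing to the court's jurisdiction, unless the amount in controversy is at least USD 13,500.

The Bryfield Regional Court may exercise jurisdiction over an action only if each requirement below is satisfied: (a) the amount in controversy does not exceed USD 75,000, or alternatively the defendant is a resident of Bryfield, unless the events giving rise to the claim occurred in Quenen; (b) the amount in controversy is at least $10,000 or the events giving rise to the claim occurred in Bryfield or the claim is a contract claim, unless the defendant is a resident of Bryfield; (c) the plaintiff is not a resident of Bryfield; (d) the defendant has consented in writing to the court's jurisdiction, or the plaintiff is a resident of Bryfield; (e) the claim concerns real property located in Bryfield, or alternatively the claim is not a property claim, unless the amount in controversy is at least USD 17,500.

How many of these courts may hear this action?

1

The Bryfield High Bench:
  (a) The claim is an employment claim, not a contract claim, which satisfies one of the alternatives. Satisfied.
  (b) No defendant is a corporation; the operative events occurred in Morrow, not Bryfield — no alternative holds. The proviso rescues it, though: the amount in controversy is $15,900, which meets the USD 13,500 floor. Satisfied.
  (c) The plaintiff resides in Morrow, which is not Bryfield, which satisfies one of the alternatives. Met.
  (d) The contract was executed in Fenhaven, not Morrow; no party resides in Bryfield — every alternative fails. Not met.
  → No jurisdiction.
The Fenhaven High Bench:
  (a) The claim is an employment claim, not a property claim, so one alternative holds. Met.
  (b) No defendant is a corporation; no such written consent has been filed — none of the alternatives is met. But the amount in controversy is $15,900, which meets the USD 15,000 floor, and the 'unless' clause therefore excuses the requirement. Condition met.
  (c) The amount in controversy is 15,900 dollars, within the $25,000 ceiling. Met.
  (d) The plaintiff resides in Morrow, which is not Fenhaven, so this disjunct is met. But the amount in controversy is 15,900 dollars, within the $25,000 ceiling, triggering the carve-out and defeating this condition. Fails.
  → Not every requirement is met — no jurisdiction.
The Quenen High Bench:
  (a) The claim is an employment claim, not a contract claim, which satisfies one of the alternatives. Met.
  (b) The claim is an employment claim, so one alternative holds. Condition met.
  (c) The amount in controversy is $15,900, which meets the 5,000 dollars floor. And the carve-out is inapplicable — the claim is an employment claim, not a tort claim. Satisfied.
  (d) The plaintiff resides in Morrow, not Quenen; no such written consent has been filed — no alternative holds. But the amount in controversy is $15,900, which meets the 13,500 dollars floor, and the 'unless' clause therefore excuses the requirement. Met.
  → The court has jurisdiction.
The Bryfield Regional Court:
  (a) The amount in controversy is $15,900, within the $75,000 ceiling, which satisfies one of the alternatives. Met.
  (b) The amount in controversy is 15,900 dollars, which meets the $10,000 floor, which satisfies one of the alternatives. Met.
  (c) The plaintiff resides in Morrow, which is not Bryfield. Satisfied.
  (d) No such written consent has been filed; the plaintiff resides in Morrow, not Bryfield — none of the alternatives is met. Fails.
  (e) The claim is an employment claim, not a property claim — that alternative is enough. Met.
  → No jurisdiction.
Courts with jurisdiction: the Quenen High Bench — 1 in total.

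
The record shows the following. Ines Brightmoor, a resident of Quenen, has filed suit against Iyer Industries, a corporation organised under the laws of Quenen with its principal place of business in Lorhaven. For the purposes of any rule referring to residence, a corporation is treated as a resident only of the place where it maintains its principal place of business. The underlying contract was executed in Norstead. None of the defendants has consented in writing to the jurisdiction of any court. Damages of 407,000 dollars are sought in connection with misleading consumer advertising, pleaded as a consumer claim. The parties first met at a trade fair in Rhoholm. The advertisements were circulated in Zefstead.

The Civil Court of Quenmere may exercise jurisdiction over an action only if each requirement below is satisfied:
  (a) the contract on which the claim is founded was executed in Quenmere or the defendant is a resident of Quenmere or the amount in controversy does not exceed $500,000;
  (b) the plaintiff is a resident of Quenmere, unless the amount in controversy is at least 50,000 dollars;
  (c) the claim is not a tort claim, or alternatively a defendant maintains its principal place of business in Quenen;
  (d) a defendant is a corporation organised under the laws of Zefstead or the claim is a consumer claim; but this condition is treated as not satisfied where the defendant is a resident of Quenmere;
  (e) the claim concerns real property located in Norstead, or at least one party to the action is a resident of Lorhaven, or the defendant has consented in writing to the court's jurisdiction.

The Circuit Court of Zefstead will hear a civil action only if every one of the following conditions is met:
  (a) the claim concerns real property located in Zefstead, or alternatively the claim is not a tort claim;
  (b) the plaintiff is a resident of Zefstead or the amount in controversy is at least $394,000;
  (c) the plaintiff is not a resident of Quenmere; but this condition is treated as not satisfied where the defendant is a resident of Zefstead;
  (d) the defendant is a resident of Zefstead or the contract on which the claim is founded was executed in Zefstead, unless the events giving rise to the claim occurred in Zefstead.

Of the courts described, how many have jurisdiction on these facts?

2

The Civil Court of Quenmere:
  (a) The amount in controversy is 407,000 dollars, within the USD 500,000 ceiling, so one alternative holds. Met.
  (b) The plaintiff resides in Quenen, not Quenmere. But the amount in controversy is USD 407,000, which meets the USD 50,000 floor, and the 'unless' clause therefore excuses the requirement. Condition met.
  (c) The claim is a consumer claim, not a tort claim, so this disjunct is met. Satisfied.
  (d) The claim is a consumer claim — that alternative is enough. The exception is not triggered, since the defendant resides in Lorhaven, not Quenmere. Met.
  (e) Iyer Industries resides in Lorhaven, so this disjunct is met. Satisfied.
  → Jurisdiction lies.
The Circuit Court of Zefstead:
  (a) The claim is a consumer claim, not a tort claim — that alternative is enough. Condition met.
  (b) The amount in controversy is $407,000, which meets the $394,000 floor, so one alternative holds. Satisfied.
  (c) The plaintiff resides in Quenen, which is not Quenmere. The carve-out does not apply: the defendant resides in Lorhaven, not Zefstead. Condition met.
  (d) The defendant resides in Lorhaven, not Zefstead; the contract was executed in Norstead, not Zefstead — every alternative fails. The proviso rescues it, though: the operative events occurred in Zefstead. Met.
  → Jurisdiction lies.
Courts with jurisdiction: the Civil Court of Quenmere, the Circuit Court of Zefstead — 2 in total.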